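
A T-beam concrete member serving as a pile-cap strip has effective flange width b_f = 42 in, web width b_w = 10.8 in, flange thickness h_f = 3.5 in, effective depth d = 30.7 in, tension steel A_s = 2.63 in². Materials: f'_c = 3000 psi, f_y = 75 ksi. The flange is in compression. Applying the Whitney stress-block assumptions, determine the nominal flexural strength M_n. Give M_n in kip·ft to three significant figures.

M_n ≈ 489 kip·ft

Tension: T = A_s f_y = 2.63 × 75 = 197.25 kips.
Try a within the flange: a = T/(0.85 f'_c b_f) = 197.25/(0.85 × 3 × 42) = 1.842 in.
Since a = 1.842 ≤ h_f = 3.5 in, the stress block lies entirely in the flange; analyse as a rectangular beam of width b_f.
M_n = T(d − a/2) = 197.25 × (30.7 − 0.921) = 5873.9 kip·in.
M_n = 5873.9/12 = 489.49 kip·ft.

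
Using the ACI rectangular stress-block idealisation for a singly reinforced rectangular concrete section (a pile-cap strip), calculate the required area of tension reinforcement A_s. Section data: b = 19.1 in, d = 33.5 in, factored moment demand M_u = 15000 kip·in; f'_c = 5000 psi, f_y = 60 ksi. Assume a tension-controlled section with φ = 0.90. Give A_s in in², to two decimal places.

M_n = M_u/φ = 15000/0.90 = 16666.7 kip·in.
From M_n = 0.85 f'_c a b (d − a/2):
a = d − √(d² − 2M_n/(0.85 f'_c b)) = 33.5 − √(33.5² − 2 × 16666.7/(0.85 × 5 × 19.1)) = 6.824 in.
A_s = 0.85 f'_c a b / f_y = 0.85 × 5 × 6.824 × 19.1 / 60 = 9.232 in².

A_s ≈ 9.23 in²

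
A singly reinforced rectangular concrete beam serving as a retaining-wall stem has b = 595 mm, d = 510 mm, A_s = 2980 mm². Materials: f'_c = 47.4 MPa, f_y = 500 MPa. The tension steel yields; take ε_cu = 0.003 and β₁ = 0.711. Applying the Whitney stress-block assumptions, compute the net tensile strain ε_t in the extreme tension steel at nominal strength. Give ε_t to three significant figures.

ε_t ≈ 0.0145

a = A_s f_y/(0.85 f'_c b) = 62.15 mm.
β₁ = 0.711, so c = a/β₁ = 62.15/0.711 = 87.41 mm.
From the linear strain diagram with ε_cu = 0.003: ε_t = 0.003 (d − c)/c = 0.003 × (510 − 87.41)/87.41 = 0.0145.
Since ε_t ≥ 0.005, the section is tension-controlled.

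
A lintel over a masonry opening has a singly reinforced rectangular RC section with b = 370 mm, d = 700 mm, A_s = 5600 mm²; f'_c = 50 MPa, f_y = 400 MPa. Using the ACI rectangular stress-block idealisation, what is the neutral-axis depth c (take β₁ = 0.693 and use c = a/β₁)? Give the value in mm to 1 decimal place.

T = A_s f_y = 5600 × 400 = 2240000 N = 2240 kN.
Setting C = 0.85 f'_c a b equal to T: a = 2240000/(0.85 × 50 × 370) = 142.448 mm.
With β₁ = 0.693, c = a/β₁ = 142.448/0.693 = 205.6 mm.

c ≈ 205.6 mm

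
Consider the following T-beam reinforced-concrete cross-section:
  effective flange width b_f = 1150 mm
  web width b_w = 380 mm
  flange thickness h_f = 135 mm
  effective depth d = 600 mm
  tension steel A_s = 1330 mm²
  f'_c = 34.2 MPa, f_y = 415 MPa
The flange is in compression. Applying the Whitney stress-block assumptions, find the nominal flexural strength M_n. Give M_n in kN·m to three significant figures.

M_n ≈ 327 kN·m

Tension: T = A_s f_y = 1330 × 415 = 551950 N.
Try a within the flange: a = T/(0.85 f'_c b_f) = 551950/(0.85 × 34.2 × 1150) = 16.51 mm.
Since a = 16.51 ≤ h_f = 135 mm, the stress block lies entirely in the flange; analyse as a rectangular beam of width b_f.
M_n = T(d − a/2) = 551950 × (600 − 8.255) = 326.61 × 10⁶ N·mm.
M_n = 326.61 kN·m.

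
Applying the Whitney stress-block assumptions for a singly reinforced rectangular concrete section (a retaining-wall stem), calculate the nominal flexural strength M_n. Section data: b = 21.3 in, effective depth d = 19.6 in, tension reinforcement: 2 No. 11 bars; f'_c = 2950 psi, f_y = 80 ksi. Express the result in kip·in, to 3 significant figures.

M_n ≈ 4310 kip·in

A_s = 2 × 1.56 = 3.12 in².
T = A_s f_y = 3.12 × 80 = 249.6 kips.
a = T/(0.85 f'_c b) = 249.6/(0.85 × 2.95 × 21.3) = 4.673 in.
M_n = T(d − a/2) = 249.6 × (19.6 − 2.3365) = 4309.0 kip·in.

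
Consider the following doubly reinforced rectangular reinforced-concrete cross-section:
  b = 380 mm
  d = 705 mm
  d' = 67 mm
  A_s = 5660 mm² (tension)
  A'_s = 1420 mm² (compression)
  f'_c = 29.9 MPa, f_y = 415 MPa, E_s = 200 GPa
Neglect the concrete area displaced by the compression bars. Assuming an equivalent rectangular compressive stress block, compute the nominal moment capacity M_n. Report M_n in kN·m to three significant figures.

M_n ≈ 1460 kN·m

Assume both tension and compression steel yield.
Net tension couple steel: A_s − A'_s = 4240 mm².
a = (A_s − A'_s) f_y / (0.85 f'_c b) = 1759600/(0.85 × 29.9 × 380) = 182.20 mm.
c = a/β₁ = 182.20/0.836 = 217.94 mm; ε'_s = 0.003(c − d')/c = 0.0021 ≥ f_y/E_s = 0.0021, so compression steel does yield.
M_n = (A_s − A'_s) f_y (d − a/2) + A'_s f_y (d − d') = [1759600 × (705 − 91.1) + 589300 × (705 − 67)] × 10⁻⁶ = 1080.22 + 375.97 = 1456.19 kN·m.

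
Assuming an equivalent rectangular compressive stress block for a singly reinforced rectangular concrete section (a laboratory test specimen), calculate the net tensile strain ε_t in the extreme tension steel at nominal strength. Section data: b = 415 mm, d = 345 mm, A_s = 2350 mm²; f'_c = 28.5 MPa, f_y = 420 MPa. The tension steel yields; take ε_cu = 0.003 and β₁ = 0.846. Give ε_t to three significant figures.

a = A_s f_y/(0.85 f'_c b) = 98.18 mm.
β₁ = 0.846, so c = a/β₁ = 98.18/0.846 = 116.05 mm.
From the linear strain diagram with ε_cu = 0.003: ε_t = 0.003 (d − c)/c = 0.003 × (345 − 116.05)/116.05 = 0.00592.
Since ε_t ≥ 0.005, the section is tension-controlled.

ε_t ≈ 0.00592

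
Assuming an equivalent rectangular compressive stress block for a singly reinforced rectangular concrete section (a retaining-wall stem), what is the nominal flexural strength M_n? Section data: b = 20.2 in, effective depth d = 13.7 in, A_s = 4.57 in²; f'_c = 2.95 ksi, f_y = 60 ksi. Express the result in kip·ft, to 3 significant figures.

M_n ≈ 251 kip·ft

T = A_s f_y = 4.57 × 60 = 274.2 kips.
a = T/(0.85 f'_c b) = 274.2/(0.85 × 2.95 × 20.2) = 5.413 in.
M_n = T(d − a/2) = 274.2 × (13.7 − 2.7065) = 3014.4 kip·in = 3014.4/12 = 251.20 kip·ft.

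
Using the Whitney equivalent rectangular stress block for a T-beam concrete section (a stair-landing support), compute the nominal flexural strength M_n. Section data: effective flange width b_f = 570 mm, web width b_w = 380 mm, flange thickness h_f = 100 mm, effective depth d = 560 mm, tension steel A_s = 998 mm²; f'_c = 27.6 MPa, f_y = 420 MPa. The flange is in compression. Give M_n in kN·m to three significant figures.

M_n ≈ 228 kN·m

Tension: T = A_s f_y = 998 × 420 = 419160 N.
Try a within the flange: a = T/(0.85 f'_c b_f) = 419160/(0.85 × 27.6 × 570) = 31.35 mm.
Since a = 31.35 ≤ h_f = 100 mm, the stress block lies entirely in the flange; analyse as a rectangular beam of width b_f.
M_n = T(d − a/2) = 419160 × (560 − 15.675) = 228.16 × 10⁶ N·mm.
M_n = 228.16 kN·m.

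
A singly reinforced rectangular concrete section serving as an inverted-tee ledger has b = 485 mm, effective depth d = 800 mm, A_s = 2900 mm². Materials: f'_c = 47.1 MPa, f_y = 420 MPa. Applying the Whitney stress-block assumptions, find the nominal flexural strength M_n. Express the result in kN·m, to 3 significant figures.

M_n ≈ 936 kN·m

T = A_s f_y = 2900 × 420 = 1218000 N = 1218 kN.
From C = T: a = T/(0.85 f'_c b) = 1218000/(0.85 × 47.1 × 485) = 62.73 mm.
M_n = T(d − a/2) = 1218 kN × (800 − 31.365) mm = 936.20 kN·m.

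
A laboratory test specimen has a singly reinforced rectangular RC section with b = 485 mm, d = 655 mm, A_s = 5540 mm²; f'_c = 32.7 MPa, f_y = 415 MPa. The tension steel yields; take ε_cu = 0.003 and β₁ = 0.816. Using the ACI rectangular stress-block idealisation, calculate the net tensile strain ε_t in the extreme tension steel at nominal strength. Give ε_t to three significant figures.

ε_t ≈ 0.00640

a = A_s f_y/(0.85 f'_c b) = 170.55 mm.
β₁ = 0.816, so c = a/β₁ = 170.55/0.816 = 209.01 mm.
From the linear strain diagram with ε_cu = 0.003: ε_t = 0.003 (d − c)/c = 0.003 × (655 − 209.01)/209.01 = 0.00640.
Since ε_t ≥ 0.005, the section is tension-controlled.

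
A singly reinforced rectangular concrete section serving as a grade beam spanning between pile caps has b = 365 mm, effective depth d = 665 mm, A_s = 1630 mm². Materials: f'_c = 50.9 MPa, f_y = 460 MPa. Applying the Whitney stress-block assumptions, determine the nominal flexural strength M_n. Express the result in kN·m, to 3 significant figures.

M_n ≈ 481 kN·m

T = A_s f_y = 1630 × 460 = 749800 N = 749.8 kN.
From C = T: a = T/(0.85 f'_c b) = 749800/(0.85 × 50.9 × 365) = 47.48 mm.
M_n = T(d − a/2) = 749.8 kN × (665 − 23.74) mm = 480.82 kN·m.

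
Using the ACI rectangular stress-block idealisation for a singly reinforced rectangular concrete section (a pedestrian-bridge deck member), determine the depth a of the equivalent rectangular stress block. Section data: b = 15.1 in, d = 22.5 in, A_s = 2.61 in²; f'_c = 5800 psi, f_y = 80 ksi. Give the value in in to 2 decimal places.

T = A_s f_y = 2.61 × 80 = 208.8 kips.
a = T/(0.85 f'_c b) = 208.8/(0.85 × 5.8 × 15.1) = 2.80 in.

a ≈ 2.80 in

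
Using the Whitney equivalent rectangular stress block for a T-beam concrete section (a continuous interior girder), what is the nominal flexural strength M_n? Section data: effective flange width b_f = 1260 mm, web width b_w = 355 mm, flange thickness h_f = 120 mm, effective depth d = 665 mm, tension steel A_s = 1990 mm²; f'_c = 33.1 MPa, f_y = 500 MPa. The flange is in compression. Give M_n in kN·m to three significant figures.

Tension: T = A_s f_y = 1990 × 500 = 995000 N.
Try a within the flange: a = T/(0.85 f'_c b_f) = 995000/(0.85 × 33.1 × 1260) = 28.07 mm.
Since a = 28.07 ≤ h_f = 120 mm, the stress block lies entirely in the flange; analyse as a rectangular beam of width b_f.
M_n = T(d − a/2) = 995000 × (665 − 14.035) = 647.71 × 10⁶ N·mm.
M_n = 647.71 kN·m.

M_n ≈ 648 kN·m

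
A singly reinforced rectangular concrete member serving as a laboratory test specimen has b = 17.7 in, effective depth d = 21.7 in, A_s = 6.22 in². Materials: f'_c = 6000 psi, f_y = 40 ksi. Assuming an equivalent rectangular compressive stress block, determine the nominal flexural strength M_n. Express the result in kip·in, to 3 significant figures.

M_n ≈ 5060 kip·in

T = A_s f_y = 6.22 × 40 = 248.8 kips.
a = T/(0.85 f'_c b) = 248.8/(0.85 × 6 × 17.7) = 2.756 in.
M_n = T(d − a/2) = 248.8 × (21.7 − 1.378) = 5056.1 kip·in.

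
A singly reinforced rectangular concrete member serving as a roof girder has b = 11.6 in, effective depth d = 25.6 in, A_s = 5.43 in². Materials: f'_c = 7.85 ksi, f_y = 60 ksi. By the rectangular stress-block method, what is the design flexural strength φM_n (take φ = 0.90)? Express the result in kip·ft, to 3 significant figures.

φM_n ≈ 574 kip·ft

T = A_s f_y = 5.43 × 60 = 325.8 kips.
a = T/(0.85 f'_c b) = 325.8/(0.85 × 7.85 × 11.6) = 4.209 in.
M_n = T(d − a/2) = 325.8 × (25.6 − 2.1045) = 7654.8 kip·in = 7654.8/12 = 637.90 kip·ft.
φM_n = 0.90 × 637.90 = 574.11 kip·ft.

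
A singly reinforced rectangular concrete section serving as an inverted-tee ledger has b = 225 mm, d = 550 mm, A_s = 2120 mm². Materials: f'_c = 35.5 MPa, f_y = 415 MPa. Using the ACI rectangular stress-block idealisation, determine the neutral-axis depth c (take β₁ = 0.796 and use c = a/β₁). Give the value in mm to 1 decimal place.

T = A_s f_y = 2120 × 415 = 879800 N = 879.8 kN.
Setting C = 0.85 f'_c a b equal to T: a = 879800/(0.85 × 35.5 × 225) = 129.585 mm.
With β₁ = 0.796, c = a/β₁ = 129.585/0.796 = 162.8 mm.

c ≈ 162.8 mm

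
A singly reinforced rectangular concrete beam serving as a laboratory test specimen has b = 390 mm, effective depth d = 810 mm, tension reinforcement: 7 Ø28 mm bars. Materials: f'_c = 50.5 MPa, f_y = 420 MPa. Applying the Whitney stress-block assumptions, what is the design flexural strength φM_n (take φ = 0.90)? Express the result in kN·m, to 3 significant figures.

φM_n ≈ 1230 kN·m

A_s = 7 × 616 = 4312 mm².
T = A_s f_y = 4312 × 420 = 1811040 N = 1811.04 kN.
From C = T: a = T/(0.85 f'_c b) = 1811040/(0.85 × 50.5 × 390) = 108.18 mm.
M_n = T(d − a/2) = 1811.04 kN × (810 − 54.09) mm = 1368.98 kN·m.
φM_n = 0.90 × 1368.98 = 1232.08 kN·m.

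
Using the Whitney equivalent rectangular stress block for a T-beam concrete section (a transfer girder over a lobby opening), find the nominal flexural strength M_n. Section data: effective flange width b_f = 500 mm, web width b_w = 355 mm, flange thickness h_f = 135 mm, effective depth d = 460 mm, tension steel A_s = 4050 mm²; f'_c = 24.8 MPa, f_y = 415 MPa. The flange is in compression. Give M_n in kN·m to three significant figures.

Tension: T = A_s f_y = 4050 × 415 = 1680750 N.
Try a within the flange: a = T/(0.85 f'_c b_f) = 1680750/(0.85 × 24.8 × 500) = 159.46 mm.
a = 159.46 > h_f = 135 mm: the block extends into the web. Split into flange-overhang and web parts.
C_f = 0.85 f'_c (b_f − b_w) h_f = 0.85 × 24.8 × (500 − 355) × 135 = 412641 N.
Remaining web compression depth: a_w = (T − C_f)/(0.85 f'_c b_w) = (1680750 − 412641)/(0.85 × 24.8 × 355) = 169.46 mm.
M_n = C_f(d − h_f/2) + (T − C_f)(d − a_w/2) = 412641 × (460 − 67.5) + 1268109 × (460 − 84.73) = 161.96 + 475.88 = 637.84 × 10⁶ N·mm.
M_n = 637.84 kN·m.

M_n ≈ 638 kN·m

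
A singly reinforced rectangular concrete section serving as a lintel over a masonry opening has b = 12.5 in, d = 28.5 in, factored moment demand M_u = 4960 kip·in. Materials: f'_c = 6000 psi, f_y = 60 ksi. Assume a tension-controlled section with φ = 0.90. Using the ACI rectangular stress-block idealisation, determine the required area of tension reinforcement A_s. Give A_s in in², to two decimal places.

M_n = M_u/φ = 4960/0.90 = 5511.11 kip·in.
From M_n = 0.85 f'_c a b (d − a/2):
a = d − √(d² − 2M_n/(0.85 f'_c b)) = 28.5 − √(28.5² − 2 × 5511.11/(0.85 × 6 × 12.5)) = 3.215 in.
A_s = 0.85 f'_c a b / f_y = 0.85 × 6 × 3.215 × 12.5 / 60 = 3.416 in².

A_s ≈ 3.42 in²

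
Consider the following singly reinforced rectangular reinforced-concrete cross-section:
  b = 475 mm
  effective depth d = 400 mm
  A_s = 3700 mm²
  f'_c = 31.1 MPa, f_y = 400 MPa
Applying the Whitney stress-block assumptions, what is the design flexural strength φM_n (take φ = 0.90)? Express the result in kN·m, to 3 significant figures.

φM_n ≈ 454 kN·m

T = A_s f_y = 3700 × 400 = 1480000 N = 1480 kN.
From C = T: a = T/(0.85 f'_c b) = 1480000/(0.85 × 31.1 × 475) = 117.87 mm.
M_n = T(d − a/2) = 1480 kN × (400 − 58.935) mm = 504.78 kN·m.
φM_n = 0.90 × 504.78 = 454.30 kN·m.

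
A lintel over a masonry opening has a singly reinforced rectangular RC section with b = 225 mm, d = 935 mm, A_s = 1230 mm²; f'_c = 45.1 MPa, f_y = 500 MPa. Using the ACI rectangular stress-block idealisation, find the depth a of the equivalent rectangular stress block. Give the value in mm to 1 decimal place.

T = A_s f_y = 1230 × 500 = 615000 N = 615 kN.
Setting C = 0.85 f'_c a b equal to T: a = 615000/(0.85 × 45.1 × 225) = 71.3 mm.

a ≈ 71.3 mm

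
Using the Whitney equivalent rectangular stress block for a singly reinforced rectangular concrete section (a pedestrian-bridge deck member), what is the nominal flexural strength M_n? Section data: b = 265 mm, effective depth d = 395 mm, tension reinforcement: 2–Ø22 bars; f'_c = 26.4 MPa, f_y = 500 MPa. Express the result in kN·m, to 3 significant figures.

A_s = 2 × 380 = 760 mm².
T = A_s f_y = 760 × 500 = 380000 N = 380 kN.
From C = T: a = T/(0.85 f'_c b) = 380000/(0.85 × 26.4 × 265) = 63.90 mm.
M_n = T(d − a/2) = 380 kN × (395 − 31.95) mm = 137.96 kN·m.

M_n ≈ 138 kN·m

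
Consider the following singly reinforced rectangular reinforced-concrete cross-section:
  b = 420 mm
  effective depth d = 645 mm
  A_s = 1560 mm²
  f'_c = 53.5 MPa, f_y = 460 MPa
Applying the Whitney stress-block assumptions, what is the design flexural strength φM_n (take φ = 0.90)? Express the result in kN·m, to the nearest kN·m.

T = A_s f_y = 1560 × 460 = 717600 N = 717.6 kN.
From C = T: a = T/(0.85 f'_c b) = 717600/(0.85 × 53.5 × 420) = 37.57 mm.
M_n = T(d − a/2) = 717.6 kN × (645 − 18.785) mm = 449.37 kN·m.
φM_n = 0.90 × 449.37 = 404.43 kN·m.

φM_n ≈ 404 kN·m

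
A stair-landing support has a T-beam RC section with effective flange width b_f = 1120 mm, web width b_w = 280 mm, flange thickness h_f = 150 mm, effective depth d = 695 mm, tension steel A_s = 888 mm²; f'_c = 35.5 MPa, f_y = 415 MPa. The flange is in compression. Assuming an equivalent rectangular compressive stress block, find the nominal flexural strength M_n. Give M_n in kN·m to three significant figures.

M_n ≈ 254 kN·m

Tension: T = A_s f_y = 888 × 415 = 368520 N.
Try a within the flange: a = T/(0.85 f'_c b_f) = 368520/(0.85 × 35.5 × 1120) = 10.90 mm.
Since a = 10.90 ≤ h_f = 150 mm, the stress block lies entirely in the flange; analyse as a rectangular beam of width b_f.
M_n = T(d − a/2) = 368520 × (695 − 5.45) = 254.11 × 10⁶ N·mm.
M_n = 254.11 kN·m.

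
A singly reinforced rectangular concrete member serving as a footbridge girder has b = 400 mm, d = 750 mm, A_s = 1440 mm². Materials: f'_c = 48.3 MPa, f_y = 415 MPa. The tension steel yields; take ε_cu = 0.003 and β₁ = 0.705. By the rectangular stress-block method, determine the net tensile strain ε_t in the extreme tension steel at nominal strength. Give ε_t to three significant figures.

a = A_s f_y/(0.85 f'_c b) = 36.39 mm.
β₁ = 0.705, so c = a/β₁ = 36.39/0.705 = 51.62 mm.
From the linear strain diagram with ε_cu = 0.003: ε_t = 0.003 (d − c)/c = 0.003 × (750 − 51.62)/51.62 = 0.0406.
Since ε_t ≥ 0.005, the section is tension-controlled.

ε_t ≈ 0.0406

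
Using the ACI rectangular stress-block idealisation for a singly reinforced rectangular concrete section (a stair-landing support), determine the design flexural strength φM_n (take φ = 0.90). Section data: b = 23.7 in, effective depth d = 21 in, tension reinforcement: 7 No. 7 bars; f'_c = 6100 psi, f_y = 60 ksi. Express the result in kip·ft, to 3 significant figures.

A_s = 7 × 0.6 = 4.2 in².
T = A_s f_y = 4.2 × 60 = 252 kips.
a = T/(0.85 f'_c b) = 252/(0.85 × 6.1 × 23.7) = 2.051 in.
M_n = T(d − a/2) = 252 × (21 − 1.0255) = 5033.6 kip·in = 5033.6/12 = 419.47 kip·ft.
φM_n = 0.90 × 419.47 = 377.52 kip·ft.

φM_n ≈ 378 kip·ft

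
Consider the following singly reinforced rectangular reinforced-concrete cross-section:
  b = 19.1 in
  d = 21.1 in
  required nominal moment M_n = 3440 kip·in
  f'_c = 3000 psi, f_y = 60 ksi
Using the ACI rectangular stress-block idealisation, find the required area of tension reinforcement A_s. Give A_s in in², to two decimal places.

A_s ≈ 2.98 in²

From M_n = 0.85 f'_c a b (d − a/2):
a = d − √(d² − 2M_n/(0.85 f'_c b)) = 21.1 − √(21.1² − 2 × 3440/(0.85 × 3 × 19.1)) = 3.666 in.
A_s = 0.85 f'_c a b / f_y = 0.85 × 3 × 3.666 × 19.1 / 60 = 2.976 in².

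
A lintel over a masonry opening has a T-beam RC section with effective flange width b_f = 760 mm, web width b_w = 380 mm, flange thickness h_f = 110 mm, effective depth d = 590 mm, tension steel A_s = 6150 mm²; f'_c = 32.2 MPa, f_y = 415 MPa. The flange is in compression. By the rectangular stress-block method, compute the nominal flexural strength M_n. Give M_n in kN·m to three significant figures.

Tension: T = A_s f_y = 6150 × 415 = 2552250 N.
Try a within the flange: a = T/(0.85 f'_c b_f) = 2552250/(0.85 × 32.2 × 760) = 122.70 mm.
a = 122.70 > h_f = 110 mm: the block extends into the web. Split into flange-overhang and web parts.
C_f = 0.85 f'_c (b_f − b_w) h_f = 0.85 × 32.2 × (760 − 380) × 110 = 1144066 N.
Remaining web compression depth: a_w = (T − C_f)/(0.85 f'_c b_w) = (2552250 − 1144066)/(0.85 × 32.2 × 380) = 135.39 mm.
M_n = C_f(d − h_f/2) + (T − C_f)(d − a_w/2) = 1144066 × (590 − 55) + 1408184 × (590 − 67.695) = 612.08 + 735.50 = 1347.58 × 10⁶ N·mm.
M_n = 1347.58 kN·m.

M_n ≈ 1350 kN·m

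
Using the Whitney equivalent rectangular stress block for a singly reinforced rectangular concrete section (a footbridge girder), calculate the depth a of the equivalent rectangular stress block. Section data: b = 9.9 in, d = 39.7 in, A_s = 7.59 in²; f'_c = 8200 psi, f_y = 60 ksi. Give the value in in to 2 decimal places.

T = A_s f_y = 7.59 × 60 = 455.4 kips.
a = T/(0.85 f'_c b) = 455.4/(0.85 × 8.2 × 9.9) = 6.60 in.

a ≈ 6.60 in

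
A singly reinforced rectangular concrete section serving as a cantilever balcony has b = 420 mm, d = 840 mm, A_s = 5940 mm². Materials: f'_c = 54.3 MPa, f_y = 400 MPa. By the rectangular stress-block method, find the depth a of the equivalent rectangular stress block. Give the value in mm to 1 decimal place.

a ≈ 122.6 mm

T = A_s f_y = 5940 × 400 = 2376000 N = 2376 kN.
Setting C = 0.85 f'_c a b equal to T: a = 2376000/(0.85 × 54.3 × 420) = 122.6 mm.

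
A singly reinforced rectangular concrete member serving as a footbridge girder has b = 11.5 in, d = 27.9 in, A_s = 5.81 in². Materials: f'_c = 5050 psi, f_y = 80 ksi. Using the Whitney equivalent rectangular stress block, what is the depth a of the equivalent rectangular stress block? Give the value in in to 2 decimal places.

T = A_s f_y = 5.81 × 80 = 464.8 kips.
a = T/(0.85 f'_c b) = 464.8/(0.85 × 5.05 × 11.5) = 9.42 in.

a ≈ 9.42 in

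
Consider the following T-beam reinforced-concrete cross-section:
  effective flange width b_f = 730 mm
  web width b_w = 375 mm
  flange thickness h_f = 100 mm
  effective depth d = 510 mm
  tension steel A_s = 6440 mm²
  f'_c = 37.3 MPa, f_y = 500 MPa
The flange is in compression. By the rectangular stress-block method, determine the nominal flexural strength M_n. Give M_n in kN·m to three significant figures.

Tension: T = A_s f_y = 6440 × 500 = 3220000 N.
Try a within the flange: a = T/(0.85 f'_c b_f) = 3220000/(0.85 × 37.3 × 730) = 139.13 mm.
a = 139.13 > h_f = 100 mm: the block extends into the web. Split into flange-overhang and web parts.
C_f = 0.85 f'_c (b_f − b_w) h_f = 0.85 × 37.3 × (730 − 375) × 100 = 1125528 N.
Remaining web compression depth: a_w = (T − C_f)/(0.85 f'_c b_w) = (3220000 − 1125528)/(0.85 × 37.3 × 375) = 176.16 mm.
M_n = C_f(d − h_f/2) + (T − C_f)(d − a_w/2) = 1125528 × (510 − 50) + 2094472 × (510 − 88.08) = 517.74 + 883.70 = 1401.44 × 10⁶ N·mm.
M_n = 1401.44 kN·m.

M_n ≈ 1400 kN·m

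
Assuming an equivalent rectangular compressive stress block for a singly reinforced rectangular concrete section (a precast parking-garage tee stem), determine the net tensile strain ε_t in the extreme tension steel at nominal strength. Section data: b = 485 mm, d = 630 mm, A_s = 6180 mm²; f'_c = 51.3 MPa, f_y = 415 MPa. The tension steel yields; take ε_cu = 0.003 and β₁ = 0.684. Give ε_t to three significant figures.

a = A_s f_y/(0.85 f'_c b) = 121.27 mm.
β₁ = 0.684, so c = a/β₁ = 121.27/0.684 = 177.30 mm.
From the linear strain diagram with ε_cu = 0.003: ε_t = 0.003 (d − c)/c = 0.003 × (630 − 177.30)/177.30 = 0.00766.
Since ε_t ≥ 0.005, the section is tension-controlled.

ε_t ≈ 0.00766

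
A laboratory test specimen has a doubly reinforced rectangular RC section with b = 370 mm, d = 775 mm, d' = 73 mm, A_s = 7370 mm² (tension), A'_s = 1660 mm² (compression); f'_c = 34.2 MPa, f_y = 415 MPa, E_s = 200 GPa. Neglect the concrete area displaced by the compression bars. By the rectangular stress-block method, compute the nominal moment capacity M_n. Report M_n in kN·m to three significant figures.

Assume both tension and compression steel yield.
Net tension couple steel: A_s − A'_s = 5710 mm².
a = (A_s − A'_s) f_y / (0.85 f'_c b) = 2369650/(0.85 × 34.2 × 370) = 220.31 mm.
c = a/β₁ = 220.31/0.806 = 273.34 mm; ε'_s = 0.003(c − d')/c = 0.0022 ≥ f_y/E_s = 0.0021, so compression steel does yield.
M_n = (A_s − A'_s) f_y (d − a/2) + A'_s f_y (d − d') = [2369650 × (775 − 110.155) + 688900 × (775 − 73)] × 10⁻⁶ = 1575.45 + 483.61 = 2059.06 kN·m.

M_n ≈ 2060 kN·m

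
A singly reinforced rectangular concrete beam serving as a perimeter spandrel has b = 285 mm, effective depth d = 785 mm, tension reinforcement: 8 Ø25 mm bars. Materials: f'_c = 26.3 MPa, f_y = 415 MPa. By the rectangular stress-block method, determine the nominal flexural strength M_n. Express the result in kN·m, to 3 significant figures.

M_n ≈ 1070 kN·m

A_s = 8 × 491 = 3928 mm².
T = A_s f_y = 3928 × 415 = 1630120 N = 1630.12 kN.
From C = T: a = T/(0.85 f'_c b) = 1630120/(0.85 × 26.3 × 285) = 255.86 mm.
M_n = T(d − a/2) = 1630.12 kN × (785 − 127.93) mm = 1071.10 kN·m.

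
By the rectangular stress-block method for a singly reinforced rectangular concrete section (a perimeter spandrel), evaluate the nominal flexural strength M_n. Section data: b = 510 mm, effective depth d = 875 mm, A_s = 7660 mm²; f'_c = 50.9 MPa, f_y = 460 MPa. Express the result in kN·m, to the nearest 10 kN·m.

M_n ≈ 2800 kN·m

T = A_s f_y = 7660 × 460 = 3523600 N = 3523.6 kN.
From C = T: a = T/(0.85 f'_c b) = 3523600/(0.85 × 50.9 × 510) = 159.69 mm.
M_n = T(d − a/2) = 3523.6 kN × (875 − 79.845) mm = 2801.81 kN·m.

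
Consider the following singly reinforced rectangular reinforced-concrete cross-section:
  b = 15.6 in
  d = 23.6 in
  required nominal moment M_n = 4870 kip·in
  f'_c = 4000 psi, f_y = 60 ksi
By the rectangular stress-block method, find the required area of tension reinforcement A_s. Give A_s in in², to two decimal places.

From M_n = 0.85 f'_c a b (d − a/2):
a = d − √(d² − 2M_n/(0.85 f'_c b)) = 23.6 − √(23.6² − 2 × 4870/(0.85 × 4 × 15.6)) = 4.278 in.
A_s = 0.85 f'_c a b / f_y = 0.85 × 4 × 4.278 × 15.6 / 60 = 3.782 in².

A_s ≈ 3.78 in²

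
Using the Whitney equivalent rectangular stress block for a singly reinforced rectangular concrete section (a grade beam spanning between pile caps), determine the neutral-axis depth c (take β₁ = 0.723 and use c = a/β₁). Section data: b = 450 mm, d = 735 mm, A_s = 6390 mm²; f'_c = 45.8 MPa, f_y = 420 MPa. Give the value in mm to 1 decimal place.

c ≈ 211.9 mm

T = A_s f_y = 6390 × 420 = 2683800 N = 2683.8 kN.
Setting C = 0.85 f'_c a b equal to T: a = 2683800/(0.85 × 45.8 × 450) = 153.198 mm.
With β₁ = 0.723, c = a/β₁ = 153.198/0.723 = 211.9 mm.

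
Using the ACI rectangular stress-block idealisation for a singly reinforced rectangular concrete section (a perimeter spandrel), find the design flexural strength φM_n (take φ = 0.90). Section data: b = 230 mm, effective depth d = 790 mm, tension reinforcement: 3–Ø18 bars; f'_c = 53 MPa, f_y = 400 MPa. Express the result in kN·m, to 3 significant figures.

A_s = 3 × 254 = 762 mm².
T = A_s f_y = 762 × 400 = 304800 N = 304.8 kN.
From C = T: a = T/(0.85 f'_c b) = 304800/(0.85 × 53 × 230) = 29.42 mm.
M_n = T(d − a/2) = 304.8 kN × (790 − 14.71) mm = 236.31 kN·m.
φM_n = 0.90 × 236.31 = 212.68 kN·m.

φM_n ≈ 213 kN·m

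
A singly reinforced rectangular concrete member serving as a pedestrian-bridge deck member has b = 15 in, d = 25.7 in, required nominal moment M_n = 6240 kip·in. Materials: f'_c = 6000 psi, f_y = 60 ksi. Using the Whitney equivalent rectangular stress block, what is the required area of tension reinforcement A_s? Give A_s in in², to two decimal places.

From M_n = 0.85 f'_c a b (d − a/2):
a = d − √(d² − 2M_n/(0.85 f'_c b)) = 25.7 − √(25.7² − 2 × 6240/(0.85 × 6 × 15)) = 3.399 in.
A_s = 0.85 f'_c a b / f_y = 0.85 × 6 × 3.399 × 15 / 60 = 4.334 in².

A_s ≈ 4.33 in²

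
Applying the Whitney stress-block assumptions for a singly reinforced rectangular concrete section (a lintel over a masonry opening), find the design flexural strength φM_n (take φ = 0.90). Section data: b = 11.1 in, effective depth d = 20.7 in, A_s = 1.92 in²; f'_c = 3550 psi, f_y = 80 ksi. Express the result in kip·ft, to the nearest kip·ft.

T = A_s f_y = 1.92 × 80 = 153.6 kips.
a = T/(0.85 f'_c b) = 153.6/(0.85 × 3.55 × 11.1) = 4.586 in.
M_n = T(d − a/2) = 153.6 × (20.7 − 2.293) = 2827.3 kip·in = 2827.3/12 = 235.61 kip·ft.
φM_n = 0.90 × 235.61 = 212.05 kip·ft.

φM_n ≈ 212 kip·ft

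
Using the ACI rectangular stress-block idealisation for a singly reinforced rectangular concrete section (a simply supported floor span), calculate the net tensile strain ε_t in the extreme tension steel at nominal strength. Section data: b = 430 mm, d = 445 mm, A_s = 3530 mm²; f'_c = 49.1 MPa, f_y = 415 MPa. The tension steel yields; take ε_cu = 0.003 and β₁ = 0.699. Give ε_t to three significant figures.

ε_t ≈ 0.00843

a = A_s f_y/(0.85 f'_c b) = 81.63 mm.
β₁ = 0.699, so c = a/β₁ = 81.63/0.699 = 116.78 mm.
From the linear strain diagram with ε_cu = 0.003: ε_t = 0.003 (d − c)/c = 0.003 × (445 − 116.78)/116.78 = 0.00843.
Since ε_t ≥ 0.005, the section is tension-controlled.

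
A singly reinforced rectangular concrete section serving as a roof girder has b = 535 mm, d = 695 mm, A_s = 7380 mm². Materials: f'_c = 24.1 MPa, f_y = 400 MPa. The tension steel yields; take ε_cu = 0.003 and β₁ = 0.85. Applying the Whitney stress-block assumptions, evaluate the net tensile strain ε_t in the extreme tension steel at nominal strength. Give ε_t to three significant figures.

ε_t ≈ 0.00358

a = A_s f_y/(0.85 f'_c b) = 269.36 mm.
β₁ = 0.85, so c = a/β₁ = 269.36/0.85 = 316.89 mm.
From the linear strain diagram with ε_cu = 0.003: ε_t = 0.003 (d − c)/c = 0.003 × (695 − 316.89)/316.89 = 0.00358.
ε_t < 0.004 — the section is over-reinforced for flexure under ACI limits.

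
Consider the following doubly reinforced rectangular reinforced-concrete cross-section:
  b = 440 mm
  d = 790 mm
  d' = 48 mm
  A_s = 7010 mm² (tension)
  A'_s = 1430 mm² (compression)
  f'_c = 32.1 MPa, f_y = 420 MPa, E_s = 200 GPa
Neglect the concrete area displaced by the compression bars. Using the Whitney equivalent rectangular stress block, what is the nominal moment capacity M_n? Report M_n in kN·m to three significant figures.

Assume both tension and compression steel yield.
Net tension couple steel: A_s − A'_s = 5580 mm².
a = (A_s − A'_s) f_y / (0.85 f'_c b) = 2343600/(0.85 × 32.1 × 440) = 195.21 mm.
c = a/β₁ = 195.21/0.821 = 237.77 mm; ε'_s = 0.003(c − d')/c = 0.0024 ≥ f_y/E_s = 0.0021, so compression steel does yield.
M_n = (A_s − A'_s) f_y (d − a/2) + A'_s f_y (d − d') = [2343600 × (790 − 97.605) + 600600 × (790 − 48)] × 10⁻⁶ = 1622.70 + 445.65 = 2068.35 kN·m.

M_n ≈ 2070 kN·m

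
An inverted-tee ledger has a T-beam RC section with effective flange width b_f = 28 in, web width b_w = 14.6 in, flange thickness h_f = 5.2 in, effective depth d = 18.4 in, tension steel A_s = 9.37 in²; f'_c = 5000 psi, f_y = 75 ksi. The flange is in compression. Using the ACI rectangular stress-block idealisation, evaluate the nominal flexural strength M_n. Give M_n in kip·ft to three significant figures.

M_n ≈ 902 kip·ft

Tension: T = A_s f_y = 9.37 × 75 = 702.75 kips.
Try a within the flange: a = T/(0.85 f'_c b_f) = 702.75/(0.85 × 5 × 28) = 5.905 in.
a = 5.905 > h_f = 5.2 in: the block extends into the web. Split into flange-overhang and web parts.
C_f = 0.85 f'_c (b_f − b_w) h_f = 0.85 × 5 × (28 − 14.6) × 5.2 = 296.1 kips.
Remaining web compression depth: a_w = (T − C_f)/(0.85 f'_c b_w) = (702.75 − 296.1)/(0.85 × 5 × 14.6) = 6.554 in.
M_n = C_f(d − h_f/2) + (T − C_f)(d − a_w/2) = 296.1 × (18.4 − 2.6) + 406.65 × (18.4 − 3.277) = 4678.4 + 6149.8 = 10828.2 kip·in.
M_n = 10828.2/12 = 902.35 kip·ft.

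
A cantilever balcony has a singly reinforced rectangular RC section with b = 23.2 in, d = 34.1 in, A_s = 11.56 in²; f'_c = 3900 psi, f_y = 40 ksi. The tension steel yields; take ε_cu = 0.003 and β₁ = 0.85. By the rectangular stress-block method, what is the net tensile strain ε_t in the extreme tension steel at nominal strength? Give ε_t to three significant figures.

a = A_s f_y/(0.85 f'_c b) = 6.012 in.
β₁ = 0.85, so c = a/β₁ = 6.012/0.85 = 7.073 in.
From the linear strain diagram with ε_cu = 0.003: ε_t = 0.003 (d − c)/c = 0.003 × (34.1 − 7.073)/7.073 = 0.0115.
Since ε_t ≥ 0.005, the section is tension-controlled.

ε_t ≈ 0.0115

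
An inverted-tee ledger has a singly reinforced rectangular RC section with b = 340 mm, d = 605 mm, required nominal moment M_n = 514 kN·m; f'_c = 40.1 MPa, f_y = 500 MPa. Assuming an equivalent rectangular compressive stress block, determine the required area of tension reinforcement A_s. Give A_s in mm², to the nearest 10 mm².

A_s ≈ 1820 mm²

With M_n = 0.85 f'_c a b (d − a/2), solve the quadratic for a:
a = d − √(d² − 2M_n/(0.85 f'_c b)) = 605 − √(605² − 2 × 514×10⁶/(0.85 × 40.1 × 340)) = 78.39 mm.
A_s = 0.85 f'_c a b / f_y = 0.85 × 40.1 × 78.39 × 340 / 500 = 1816.9 mm².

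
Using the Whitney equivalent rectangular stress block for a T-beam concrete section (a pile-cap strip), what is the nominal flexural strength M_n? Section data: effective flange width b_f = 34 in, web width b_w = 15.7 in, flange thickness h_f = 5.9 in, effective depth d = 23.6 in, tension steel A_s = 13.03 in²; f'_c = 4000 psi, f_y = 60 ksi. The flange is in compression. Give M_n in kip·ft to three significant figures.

Tension: T = A_s f_y = 13.03 × 60 = 781.8 kips.
Try a within the flange: a = T/(0.85 f'_c b_f) = 781.8/(0.85 × 4 × 34) = 6.763 in.
a = 6.763 > h_f = 5.9 in: the block extends into the web. Split into flange-overhang and web parts.
C_f = 0.85 f'_c (b_f − b_w) h_f = 0.85 × 4 × (34 − 15.7) × 5.9 = 367.1 kips.
Remaining web compression depth: a_w = (T − C_f)/(0.85 f'_c b_w) = (781.8 − 367.1)/(0.85 × 4 × 15.7) = 7.769 in.
M_n = C_f(d − h_f/2) + (T − C_f)(d − a_w/2) = 367.1 × (23.6 − 2.95) + 414.7 × (23.6 − 3.8845) = 7580.6 + 8176.0 = 15756.6 kip·in.
M_n = 15756.6/12 = 1313.05 kip·ft.

M_n ≈ 1310 kip·ft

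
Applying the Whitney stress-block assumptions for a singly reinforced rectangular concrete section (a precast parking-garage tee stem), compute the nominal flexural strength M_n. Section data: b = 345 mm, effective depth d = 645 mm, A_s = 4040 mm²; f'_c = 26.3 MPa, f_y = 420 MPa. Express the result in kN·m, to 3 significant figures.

T = A_s f_y = 4040 × 420 = 1696800 N = 1696.8 kN.
From C = T: a = T/(0.85 f'_c b) = 1696800/(0.85 × 26.3 × 345) = 220.01 mm.
M_n = T(d − a/2) = 1696.8 kN × (645 − 110.005) mm = 907.78 kN·m.

M_n ≈ 908 kN·m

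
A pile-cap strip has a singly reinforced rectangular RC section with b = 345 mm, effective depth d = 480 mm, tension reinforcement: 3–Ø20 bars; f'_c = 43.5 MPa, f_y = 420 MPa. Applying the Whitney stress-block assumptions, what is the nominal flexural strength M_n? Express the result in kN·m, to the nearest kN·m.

M_n ≈ 184 kN·m

A_s = 3 × 314 = 942 mm².
T = A_s f_y = 942 × 420 = 395640 N = 395.64 kN.
From C = T: a = T/(0.85 f'_c b) = 395640/(0.85 × 43.5 × 345) = 31.02 mm.
M_n = T(d − a/2) = 395.64 kN × (480 − 15.51) mm = 183.77 kN·m.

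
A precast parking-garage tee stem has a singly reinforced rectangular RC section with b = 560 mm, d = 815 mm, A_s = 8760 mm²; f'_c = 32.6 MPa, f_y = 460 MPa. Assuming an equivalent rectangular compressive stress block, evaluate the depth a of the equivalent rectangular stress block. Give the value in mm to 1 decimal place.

T = A_s f_y = 8760 × 460 = 4029600 N = 4029.6 kN.
Setting C = 0.85 f'_c a b equal to T: a = 4029600/(0.85 × 32.6 × 560) = 259.7 mm.

a ≈ 259.7 mm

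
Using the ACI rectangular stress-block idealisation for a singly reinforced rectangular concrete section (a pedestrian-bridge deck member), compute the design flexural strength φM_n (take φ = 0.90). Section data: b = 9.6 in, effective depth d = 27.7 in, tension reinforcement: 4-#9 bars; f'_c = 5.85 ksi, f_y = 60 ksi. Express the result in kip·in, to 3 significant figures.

A_s = 4 × 1 = 4 in².
T = A_s f_y = 4 × 60 = 240 kips.
a = T/(0.85 f'_c b) = 240/(0.85 × 5.85 × 9.6) = 5.028 in.
M_n = T(d − a/2) = 240 × (27.7 − 2.514) = 6044.6 kip·in.
φM_n = 0.90 × 6044.6 = 5440.1 kip·in.

φM_n ≈ 5440 kip·in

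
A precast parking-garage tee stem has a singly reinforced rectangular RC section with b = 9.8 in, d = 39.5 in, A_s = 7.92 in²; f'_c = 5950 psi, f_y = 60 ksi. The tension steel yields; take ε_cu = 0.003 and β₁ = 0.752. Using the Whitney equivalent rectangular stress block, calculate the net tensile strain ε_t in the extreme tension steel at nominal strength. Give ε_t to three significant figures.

ε_t ≈ 0.00629

a = A_s f_y/(0.85 f'_c b) = 9.588 in.
β₁ = 0.752, so c = a/β₁ = 9.588/0.752 = 12.750 in.
From the linear strain diagram with ε_cu = 0.003: ε_t = 0.003 (d − c)/c = 0.003 × (39.5 − 12.750)/12.750 = 0.00629.
Since ε_t ≥ 0.005, the section is tension-controlled.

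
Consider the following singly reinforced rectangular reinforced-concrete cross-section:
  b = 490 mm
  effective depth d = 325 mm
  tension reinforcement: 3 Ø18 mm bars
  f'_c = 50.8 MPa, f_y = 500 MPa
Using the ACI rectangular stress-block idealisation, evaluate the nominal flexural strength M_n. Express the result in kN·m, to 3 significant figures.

A_s = 3 × 254 = 762 mm².
T = A_s f_y = 762 × 500 = 381000 N = 381 kN.
From C = T: a = T/(0.85 f'_c b) = 381000/(0.85 × 50.8 × 490) = 18.01 mm.
M_n = T(d − a/2) = 381 kN × (325 − 9.005) mm = 120.39 kN·m.

M_n ≈ 120 kN·m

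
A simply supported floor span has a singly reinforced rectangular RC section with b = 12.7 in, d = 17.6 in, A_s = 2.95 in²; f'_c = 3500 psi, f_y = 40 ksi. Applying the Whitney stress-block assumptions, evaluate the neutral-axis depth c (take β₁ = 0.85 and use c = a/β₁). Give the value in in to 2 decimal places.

c ≈ 3.67 in

T = A_s f_y = 2.95 × 40 = 118 kips.
a = T/(0.85 f'_c b) = 118/(0.85 × 3.5 × 12.7) = 3.1231 in.
With β₁ = 0.85, c = a/β₁ = 3.1231/0.85 = 3.67 in.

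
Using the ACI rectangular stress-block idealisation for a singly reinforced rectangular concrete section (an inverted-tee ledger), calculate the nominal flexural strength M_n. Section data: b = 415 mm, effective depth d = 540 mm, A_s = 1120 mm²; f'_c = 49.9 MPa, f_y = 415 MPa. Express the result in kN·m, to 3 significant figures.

T = A_s f_y = 1120 × 415 = 464800 N = 464.8 kN.
From C = T: a = T/(0.85 f'_c b) = 464800/(0.85 × 49.9 × 415) = 26.41 mm.
M_n = T(d − a/2) = 464.8 kN × (540 − 13.205) mm = 244.85 kN·m.

M_n ≈ 245 kN·m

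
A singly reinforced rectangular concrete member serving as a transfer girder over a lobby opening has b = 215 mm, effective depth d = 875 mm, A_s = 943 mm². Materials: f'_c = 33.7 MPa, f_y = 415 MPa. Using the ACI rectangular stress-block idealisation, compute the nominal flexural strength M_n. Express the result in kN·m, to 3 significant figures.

M_n ≈ 330 kN·m

T = A_s f_y = 943 × 415 = 391345 N = 391.345 kN.
From C = T: a = T/(0.85 f'_c b) = 391345/(0.85 × 33.7 × 215) = 63.54 mm.
M_n = T(d − a/2) = 391.345 kN × (875 − 31.77) mm = 329.99 kN·m.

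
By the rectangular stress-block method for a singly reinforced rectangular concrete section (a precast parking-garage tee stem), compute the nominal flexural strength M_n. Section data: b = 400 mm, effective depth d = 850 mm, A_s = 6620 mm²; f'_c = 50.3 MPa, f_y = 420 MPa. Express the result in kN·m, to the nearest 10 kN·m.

T = A_s f_y = 6620 × 420 = 2780400 N = 2780.4 kN.
From C = T: a = T/(0.85 f'_c b) = 2780400/(0.85 × 50.3 × 400) = 162.58 mm.
M_n = T(d − a/2) = 2780.4 kN × (850 − 81.29) mm = 2137.32 kN·m.

M_n ≈ 2140 kN·m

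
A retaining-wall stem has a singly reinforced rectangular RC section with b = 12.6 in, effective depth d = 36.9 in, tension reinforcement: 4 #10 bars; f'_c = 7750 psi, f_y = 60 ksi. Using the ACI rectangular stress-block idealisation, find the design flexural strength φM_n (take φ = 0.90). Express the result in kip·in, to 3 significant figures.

φM_n ≈ 9620 kip·in

A_s = 4 × 1.27 = 5.08 in².
T = A_s f_y = 5.08 × 60 = 304.8 kips.
a = T/(0.85 f'_c b) = 304.8/(0.85 × 7.75 × 12.6) = 3.672 in.
M_n = T(d − a/2) = 304.8 × (36.9 − 1.836) = 10687.5 kip·in.
φM_n = 0.90 × 10687.5 = 9618.8 kip·in.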